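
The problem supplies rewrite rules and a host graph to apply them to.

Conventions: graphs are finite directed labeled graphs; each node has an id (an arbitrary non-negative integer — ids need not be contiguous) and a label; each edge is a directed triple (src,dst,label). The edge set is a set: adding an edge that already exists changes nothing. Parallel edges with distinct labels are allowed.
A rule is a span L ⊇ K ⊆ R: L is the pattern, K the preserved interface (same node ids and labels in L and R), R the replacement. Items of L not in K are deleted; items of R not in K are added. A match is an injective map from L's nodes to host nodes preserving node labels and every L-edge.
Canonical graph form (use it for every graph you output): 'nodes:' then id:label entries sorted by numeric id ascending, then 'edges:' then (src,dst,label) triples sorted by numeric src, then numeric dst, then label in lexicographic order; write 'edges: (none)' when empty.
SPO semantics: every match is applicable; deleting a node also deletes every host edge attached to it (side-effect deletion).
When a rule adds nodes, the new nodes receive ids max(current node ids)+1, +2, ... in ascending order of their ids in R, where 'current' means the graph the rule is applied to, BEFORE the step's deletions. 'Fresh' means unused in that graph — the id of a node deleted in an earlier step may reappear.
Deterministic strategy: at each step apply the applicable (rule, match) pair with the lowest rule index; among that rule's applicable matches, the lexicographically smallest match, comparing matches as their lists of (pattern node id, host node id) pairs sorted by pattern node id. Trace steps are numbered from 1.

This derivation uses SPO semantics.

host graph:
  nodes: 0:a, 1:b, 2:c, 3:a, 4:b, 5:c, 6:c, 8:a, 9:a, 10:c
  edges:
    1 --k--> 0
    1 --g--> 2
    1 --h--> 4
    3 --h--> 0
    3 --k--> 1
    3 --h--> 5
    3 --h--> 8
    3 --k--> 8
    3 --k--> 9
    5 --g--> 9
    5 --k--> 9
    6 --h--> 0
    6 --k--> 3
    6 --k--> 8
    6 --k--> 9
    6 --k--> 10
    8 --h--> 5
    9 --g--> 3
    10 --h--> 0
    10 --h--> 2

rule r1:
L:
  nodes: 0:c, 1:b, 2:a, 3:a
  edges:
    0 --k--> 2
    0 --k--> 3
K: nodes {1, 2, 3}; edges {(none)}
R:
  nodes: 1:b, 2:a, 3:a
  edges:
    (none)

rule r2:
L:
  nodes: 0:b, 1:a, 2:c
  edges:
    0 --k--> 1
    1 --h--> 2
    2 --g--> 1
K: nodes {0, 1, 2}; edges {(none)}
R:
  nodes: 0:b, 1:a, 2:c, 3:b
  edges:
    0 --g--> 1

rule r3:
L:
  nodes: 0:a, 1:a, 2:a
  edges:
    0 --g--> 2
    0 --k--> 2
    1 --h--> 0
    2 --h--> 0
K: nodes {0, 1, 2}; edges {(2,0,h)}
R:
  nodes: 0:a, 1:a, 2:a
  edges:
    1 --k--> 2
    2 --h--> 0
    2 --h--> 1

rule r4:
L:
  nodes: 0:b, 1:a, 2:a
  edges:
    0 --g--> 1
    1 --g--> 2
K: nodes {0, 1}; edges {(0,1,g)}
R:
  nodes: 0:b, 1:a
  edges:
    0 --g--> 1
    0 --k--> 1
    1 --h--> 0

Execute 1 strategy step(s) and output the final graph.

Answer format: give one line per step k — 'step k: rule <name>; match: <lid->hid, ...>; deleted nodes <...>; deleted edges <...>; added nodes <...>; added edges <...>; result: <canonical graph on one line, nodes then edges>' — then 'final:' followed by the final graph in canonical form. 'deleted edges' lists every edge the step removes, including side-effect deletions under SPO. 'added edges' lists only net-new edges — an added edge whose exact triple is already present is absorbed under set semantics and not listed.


step 1: rule r1; match: 0->6, 1->1, 2->3, 3->8; deleted nodes 6; deleted edges (6,0,h); (6,3,k); (6,8,k); (6,9,k); (6,10,k); added nodes (none); added edges (none); result: nodes: 0:a, 1:b, 2:c, 3:a, 4:b, 5:c, 8:a, 9:a, 10:c edges: (1,0,k); (1,2,g); (1,4,h); (3,0,h); (3,1,k); (3,5,h); (3,8,h); (3,8,k); (3,9,k); (5,9,g); (5,9,k); (8,5,h); (9,3,g); (10,0,h); (10,2,h)
final:
nodes: 0:a, 1:b, 2:c, 3:a, 4:b, 5:c, 8:a, 9:a, 10:c
edges: (1,0,k); (1,2,g); (1,4,h); (3,0,h); (3,1,k); (3,5,h); (3,8,h); (3,8,k); (3,9,k); (5,9,g); (5,9,k); (8,5,h); (9,3,g); (10,0,h); (10,2,h)


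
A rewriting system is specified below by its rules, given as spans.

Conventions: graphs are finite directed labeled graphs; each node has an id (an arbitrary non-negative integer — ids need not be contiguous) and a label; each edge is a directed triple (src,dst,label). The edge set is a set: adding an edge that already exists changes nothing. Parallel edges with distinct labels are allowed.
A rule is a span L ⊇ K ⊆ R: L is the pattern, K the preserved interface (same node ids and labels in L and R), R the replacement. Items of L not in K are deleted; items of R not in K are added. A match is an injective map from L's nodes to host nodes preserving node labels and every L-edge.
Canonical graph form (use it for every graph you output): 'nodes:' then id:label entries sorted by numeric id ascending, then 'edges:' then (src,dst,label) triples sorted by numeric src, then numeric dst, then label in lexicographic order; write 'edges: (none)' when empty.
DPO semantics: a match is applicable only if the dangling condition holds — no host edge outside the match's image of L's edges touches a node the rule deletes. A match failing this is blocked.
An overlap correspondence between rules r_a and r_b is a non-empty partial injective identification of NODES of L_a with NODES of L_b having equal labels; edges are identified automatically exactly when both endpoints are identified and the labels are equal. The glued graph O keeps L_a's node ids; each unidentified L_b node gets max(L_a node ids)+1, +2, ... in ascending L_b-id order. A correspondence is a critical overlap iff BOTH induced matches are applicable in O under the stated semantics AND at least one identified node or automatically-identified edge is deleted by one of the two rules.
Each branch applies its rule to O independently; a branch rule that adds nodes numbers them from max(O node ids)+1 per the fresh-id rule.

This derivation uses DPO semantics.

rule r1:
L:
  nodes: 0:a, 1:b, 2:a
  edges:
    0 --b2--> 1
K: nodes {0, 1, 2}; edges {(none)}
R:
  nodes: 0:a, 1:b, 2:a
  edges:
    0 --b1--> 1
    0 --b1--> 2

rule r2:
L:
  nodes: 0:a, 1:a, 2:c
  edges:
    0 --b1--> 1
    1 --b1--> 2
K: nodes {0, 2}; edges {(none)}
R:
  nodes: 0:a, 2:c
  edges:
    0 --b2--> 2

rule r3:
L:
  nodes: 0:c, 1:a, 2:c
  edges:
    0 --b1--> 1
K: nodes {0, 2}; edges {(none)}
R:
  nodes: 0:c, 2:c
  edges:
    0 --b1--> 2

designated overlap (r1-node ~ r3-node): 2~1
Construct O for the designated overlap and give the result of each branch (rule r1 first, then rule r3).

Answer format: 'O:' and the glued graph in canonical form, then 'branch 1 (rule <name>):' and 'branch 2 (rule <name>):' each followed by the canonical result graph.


O:
nodes: 0:a, 1:b, 2:a, 3:c, 4:c
edges: (0,1,b2); (3,2,b1)
branch 1 (rule r1):
nodes: 0:a, 1:b, 2:a, 3:c, 4:c
edges: (0,1,b1); (0,2,b1); (3,2,b1)
branch 2 (rule r3):
nodes: 0:a, 1:b, 3:c, 4:c
edges: (0,1,b2); (3,4,b1)


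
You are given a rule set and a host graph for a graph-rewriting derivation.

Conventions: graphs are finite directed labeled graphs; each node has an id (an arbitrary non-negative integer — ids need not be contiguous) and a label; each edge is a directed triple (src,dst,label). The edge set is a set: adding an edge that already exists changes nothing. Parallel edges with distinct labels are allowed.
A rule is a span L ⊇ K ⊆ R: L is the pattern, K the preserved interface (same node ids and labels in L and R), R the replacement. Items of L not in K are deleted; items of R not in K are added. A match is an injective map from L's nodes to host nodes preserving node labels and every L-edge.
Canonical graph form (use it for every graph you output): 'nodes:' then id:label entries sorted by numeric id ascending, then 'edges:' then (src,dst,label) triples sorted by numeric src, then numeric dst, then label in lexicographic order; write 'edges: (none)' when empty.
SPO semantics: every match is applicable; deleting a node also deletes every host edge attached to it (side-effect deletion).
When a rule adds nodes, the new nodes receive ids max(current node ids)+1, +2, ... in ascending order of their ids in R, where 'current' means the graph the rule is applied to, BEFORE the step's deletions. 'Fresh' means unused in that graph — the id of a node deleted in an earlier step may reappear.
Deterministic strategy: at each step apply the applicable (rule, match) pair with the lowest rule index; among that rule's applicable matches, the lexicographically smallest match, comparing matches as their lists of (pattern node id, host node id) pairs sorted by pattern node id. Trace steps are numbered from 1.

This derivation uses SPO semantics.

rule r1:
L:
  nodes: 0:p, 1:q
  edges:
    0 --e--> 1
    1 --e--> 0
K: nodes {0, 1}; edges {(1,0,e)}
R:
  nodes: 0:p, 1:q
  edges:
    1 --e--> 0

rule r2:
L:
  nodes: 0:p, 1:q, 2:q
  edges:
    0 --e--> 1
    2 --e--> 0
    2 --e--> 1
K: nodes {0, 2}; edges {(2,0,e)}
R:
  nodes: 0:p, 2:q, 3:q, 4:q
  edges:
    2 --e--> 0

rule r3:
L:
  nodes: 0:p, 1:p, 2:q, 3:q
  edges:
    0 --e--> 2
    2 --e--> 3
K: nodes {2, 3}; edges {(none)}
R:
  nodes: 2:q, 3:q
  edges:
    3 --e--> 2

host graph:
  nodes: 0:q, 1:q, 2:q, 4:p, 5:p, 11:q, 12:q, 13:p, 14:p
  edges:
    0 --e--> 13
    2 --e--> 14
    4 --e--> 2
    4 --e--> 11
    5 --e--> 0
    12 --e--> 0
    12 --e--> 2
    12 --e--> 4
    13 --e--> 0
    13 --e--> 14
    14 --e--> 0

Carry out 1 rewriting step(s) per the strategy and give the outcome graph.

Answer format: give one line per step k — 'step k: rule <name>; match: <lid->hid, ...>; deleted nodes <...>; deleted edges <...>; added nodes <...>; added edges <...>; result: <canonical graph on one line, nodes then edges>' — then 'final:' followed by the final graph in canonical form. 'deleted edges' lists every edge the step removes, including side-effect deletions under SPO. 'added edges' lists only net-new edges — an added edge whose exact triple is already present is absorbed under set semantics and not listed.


step 1: rule r1; match: 0->13, 1->0; deleted nodes (none); deleted edges (13,0,e); added nodes (none); added edges (none); result: nodes: 0:q, 1:q, 2:q, 4:p, 5:p, 11:q, 12:q, 13:p, 14:p edges: (0,13,e); (2,14,e); (4,2,e); (4,11,e); (5,0,e); (12,0,e); (12,2,e); (12,4,e); (13,14,e); (14,0,e)
final:
nodes: 0:q, 1:q, 2:q, 4:p, 5:p, 11:q, 12:q, 13:p, 14:p
edges: (0,13,e); (2,14,e); (4,2,e); (4,11,e); (5,0,e); (12,0,e); (12,2,e); (12,4,e); (13,14,e); (14,0,e)


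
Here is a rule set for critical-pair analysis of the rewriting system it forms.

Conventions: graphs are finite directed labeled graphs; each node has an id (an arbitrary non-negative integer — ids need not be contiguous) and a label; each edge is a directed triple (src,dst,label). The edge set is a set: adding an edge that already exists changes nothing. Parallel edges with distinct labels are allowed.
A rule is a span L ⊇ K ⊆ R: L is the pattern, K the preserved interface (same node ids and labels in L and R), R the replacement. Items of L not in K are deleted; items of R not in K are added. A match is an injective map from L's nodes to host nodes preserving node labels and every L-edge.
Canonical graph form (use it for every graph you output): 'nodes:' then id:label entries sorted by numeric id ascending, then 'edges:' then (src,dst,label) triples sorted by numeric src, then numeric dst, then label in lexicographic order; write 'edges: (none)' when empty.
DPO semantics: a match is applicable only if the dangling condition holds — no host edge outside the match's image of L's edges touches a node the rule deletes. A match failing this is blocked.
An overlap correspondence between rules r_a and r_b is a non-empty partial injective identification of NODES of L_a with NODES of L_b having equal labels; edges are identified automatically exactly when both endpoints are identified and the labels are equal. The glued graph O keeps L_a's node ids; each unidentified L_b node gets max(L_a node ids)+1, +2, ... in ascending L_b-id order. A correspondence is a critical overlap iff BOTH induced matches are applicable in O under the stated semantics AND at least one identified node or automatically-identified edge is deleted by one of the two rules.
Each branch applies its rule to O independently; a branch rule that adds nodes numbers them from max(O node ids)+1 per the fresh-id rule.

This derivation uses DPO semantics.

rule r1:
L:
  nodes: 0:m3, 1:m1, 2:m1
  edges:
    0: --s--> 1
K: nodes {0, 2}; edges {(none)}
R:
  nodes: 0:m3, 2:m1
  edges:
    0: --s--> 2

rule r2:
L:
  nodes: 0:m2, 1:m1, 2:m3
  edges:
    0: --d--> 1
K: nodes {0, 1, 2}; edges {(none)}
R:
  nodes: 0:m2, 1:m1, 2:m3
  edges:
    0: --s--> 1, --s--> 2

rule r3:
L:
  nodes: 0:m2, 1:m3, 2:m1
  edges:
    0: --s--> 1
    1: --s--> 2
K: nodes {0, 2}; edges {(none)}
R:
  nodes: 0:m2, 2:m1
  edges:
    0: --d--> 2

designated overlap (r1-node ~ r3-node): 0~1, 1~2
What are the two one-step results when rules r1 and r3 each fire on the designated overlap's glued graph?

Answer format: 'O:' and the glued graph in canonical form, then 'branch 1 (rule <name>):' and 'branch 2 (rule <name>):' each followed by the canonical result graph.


O:
nodes: 0:m3, 1:m1, 2:m1, 3:m2
edges: (0,1,s); (3,0,s)
branch 1 (rule r1):
nodes: 0:m3, 2:m1, 3:m2
edges: (0,2,s); (3,0,s)
branch 2 (rule r3):
nodes: 1:m1, 2:m1, 3:m2
edges: (3,1,d)


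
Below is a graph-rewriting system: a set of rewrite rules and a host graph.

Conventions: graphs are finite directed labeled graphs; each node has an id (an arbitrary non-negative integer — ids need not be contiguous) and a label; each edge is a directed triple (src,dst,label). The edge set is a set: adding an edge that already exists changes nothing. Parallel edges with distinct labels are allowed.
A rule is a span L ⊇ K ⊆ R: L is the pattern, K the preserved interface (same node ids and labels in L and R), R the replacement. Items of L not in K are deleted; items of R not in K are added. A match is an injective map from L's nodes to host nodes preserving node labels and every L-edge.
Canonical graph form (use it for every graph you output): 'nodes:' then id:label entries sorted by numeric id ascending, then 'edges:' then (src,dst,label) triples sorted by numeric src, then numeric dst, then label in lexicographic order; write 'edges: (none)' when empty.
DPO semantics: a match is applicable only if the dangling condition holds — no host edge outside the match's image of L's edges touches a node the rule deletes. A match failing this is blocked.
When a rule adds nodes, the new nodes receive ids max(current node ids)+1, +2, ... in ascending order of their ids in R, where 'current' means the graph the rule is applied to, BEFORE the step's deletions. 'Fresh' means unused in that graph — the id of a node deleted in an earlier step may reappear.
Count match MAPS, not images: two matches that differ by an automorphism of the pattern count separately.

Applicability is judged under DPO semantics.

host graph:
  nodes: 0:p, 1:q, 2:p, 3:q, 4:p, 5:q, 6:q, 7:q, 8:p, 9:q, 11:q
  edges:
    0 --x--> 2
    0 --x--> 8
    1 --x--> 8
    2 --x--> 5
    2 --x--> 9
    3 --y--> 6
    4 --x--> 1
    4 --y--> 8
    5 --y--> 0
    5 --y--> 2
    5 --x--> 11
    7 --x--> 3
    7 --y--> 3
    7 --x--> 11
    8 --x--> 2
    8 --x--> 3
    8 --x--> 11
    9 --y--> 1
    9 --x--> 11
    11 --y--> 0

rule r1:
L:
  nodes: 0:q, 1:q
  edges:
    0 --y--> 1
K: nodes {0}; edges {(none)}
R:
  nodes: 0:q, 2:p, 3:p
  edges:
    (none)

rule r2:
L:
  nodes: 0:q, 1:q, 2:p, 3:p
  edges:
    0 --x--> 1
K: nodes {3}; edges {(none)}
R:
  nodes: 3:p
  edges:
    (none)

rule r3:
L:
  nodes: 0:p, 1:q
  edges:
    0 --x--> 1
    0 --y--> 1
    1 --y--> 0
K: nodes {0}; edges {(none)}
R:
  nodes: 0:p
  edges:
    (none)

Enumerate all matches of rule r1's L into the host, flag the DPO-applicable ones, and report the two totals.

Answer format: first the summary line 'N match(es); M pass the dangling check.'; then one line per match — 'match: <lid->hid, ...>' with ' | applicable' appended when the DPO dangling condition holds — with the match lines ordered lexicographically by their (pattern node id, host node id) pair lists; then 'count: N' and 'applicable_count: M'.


3 match(es); 1 pass the dangling check.
match: 0->3, 1->6 | applicable
match: 0->7, 1->3
match: 0->9, 1->1
count: 3
applicable_count: 1


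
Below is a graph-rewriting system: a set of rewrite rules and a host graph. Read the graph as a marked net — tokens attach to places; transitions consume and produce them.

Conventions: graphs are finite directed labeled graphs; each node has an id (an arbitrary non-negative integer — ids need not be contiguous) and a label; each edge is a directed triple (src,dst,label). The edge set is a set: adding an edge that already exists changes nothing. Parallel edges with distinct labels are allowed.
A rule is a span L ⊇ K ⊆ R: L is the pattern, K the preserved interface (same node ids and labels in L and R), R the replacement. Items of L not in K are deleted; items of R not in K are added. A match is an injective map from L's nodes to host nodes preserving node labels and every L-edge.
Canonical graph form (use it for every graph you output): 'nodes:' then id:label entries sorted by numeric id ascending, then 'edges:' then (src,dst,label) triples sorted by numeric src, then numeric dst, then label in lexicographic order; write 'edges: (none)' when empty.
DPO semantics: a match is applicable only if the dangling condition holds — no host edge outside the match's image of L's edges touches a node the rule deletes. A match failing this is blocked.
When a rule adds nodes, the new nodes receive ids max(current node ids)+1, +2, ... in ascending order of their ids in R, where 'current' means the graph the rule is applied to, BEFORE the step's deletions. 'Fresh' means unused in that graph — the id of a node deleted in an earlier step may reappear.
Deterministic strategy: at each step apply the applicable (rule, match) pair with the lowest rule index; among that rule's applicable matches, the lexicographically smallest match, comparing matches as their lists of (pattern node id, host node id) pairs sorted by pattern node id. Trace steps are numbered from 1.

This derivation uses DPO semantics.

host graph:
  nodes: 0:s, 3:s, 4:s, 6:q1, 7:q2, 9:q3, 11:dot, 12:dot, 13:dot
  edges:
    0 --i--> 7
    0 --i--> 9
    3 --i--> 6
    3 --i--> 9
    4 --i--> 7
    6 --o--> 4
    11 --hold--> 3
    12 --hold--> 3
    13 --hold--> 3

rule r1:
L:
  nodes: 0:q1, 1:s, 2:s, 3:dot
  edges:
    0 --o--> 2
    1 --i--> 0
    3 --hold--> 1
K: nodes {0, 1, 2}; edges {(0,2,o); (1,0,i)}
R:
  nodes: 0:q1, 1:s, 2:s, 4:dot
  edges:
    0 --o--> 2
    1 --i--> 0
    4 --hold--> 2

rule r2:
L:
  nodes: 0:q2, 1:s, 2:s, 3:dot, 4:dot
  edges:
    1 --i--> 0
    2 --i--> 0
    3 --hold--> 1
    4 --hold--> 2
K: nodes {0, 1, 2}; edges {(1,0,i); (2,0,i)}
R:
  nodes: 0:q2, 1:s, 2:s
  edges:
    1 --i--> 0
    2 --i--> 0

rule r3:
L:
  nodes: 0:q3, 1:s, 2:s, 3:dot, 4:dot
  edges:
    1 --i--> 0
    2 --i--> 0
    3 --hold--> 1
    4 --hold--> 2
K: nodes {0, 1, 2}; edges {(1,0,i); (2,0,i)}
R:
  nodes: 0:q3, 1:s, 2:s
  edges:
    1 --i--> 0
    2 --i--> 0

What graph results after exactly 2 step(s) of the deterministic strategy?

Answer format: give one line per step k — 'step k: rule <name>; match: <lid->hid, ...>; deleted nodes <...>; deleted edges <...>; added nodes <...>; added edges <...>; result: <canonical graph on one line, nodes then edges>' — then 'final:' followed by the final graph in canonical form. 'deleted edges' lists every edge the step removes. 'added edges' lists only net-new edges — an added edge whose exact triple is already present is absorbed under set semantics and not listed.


step 1: rule r1; match: 0->6, 1->3, 2->4, 3->11; deleted nodes 11; deleted edges (11,3,hold); added nodes 14; added edges (14,4,hold); result: nodes: 0:s, 3:s, 4:s, 6:q1, 7:q2, 9:q3, 12:dot, 13:dot, 14:dot edges: (0,7,i); (0,9,i); (3,6,i); (3,9,i); (4,7,i); (6,4,o); (12,3,hold); (13,3,hold); (14,4,hold)
step 2: rule r1; match: 0->6, 1->3, 2->4, 3->12; deleted nodes 12; deleted edges (12,3,hold); added nodes 15; added edges (15,4,hold); result: nodes: 0:s, 3:s, 4:s, 6:q1, 7:q2, 9:q3, 13:dot, 14:dot, 15:dot edges: (0,7,i); (0,9,i); (3,6,i); (3,9,i); (4,7,i); (6,4,o); (13,3,hold); (14,4,hold); (15,4,hold)
final:
nodes: 0:s, 3:s, 4:s, 6:q1, 7:q2, 9:q3, 13:dot, 14:dot, 15:dot
edges: (0,7,i); (0,9,i); (3,6,i); (3,9,i); (4,7,i); (6,4,o); (13,3,hold); (14,4,hold); (15,4,hold)


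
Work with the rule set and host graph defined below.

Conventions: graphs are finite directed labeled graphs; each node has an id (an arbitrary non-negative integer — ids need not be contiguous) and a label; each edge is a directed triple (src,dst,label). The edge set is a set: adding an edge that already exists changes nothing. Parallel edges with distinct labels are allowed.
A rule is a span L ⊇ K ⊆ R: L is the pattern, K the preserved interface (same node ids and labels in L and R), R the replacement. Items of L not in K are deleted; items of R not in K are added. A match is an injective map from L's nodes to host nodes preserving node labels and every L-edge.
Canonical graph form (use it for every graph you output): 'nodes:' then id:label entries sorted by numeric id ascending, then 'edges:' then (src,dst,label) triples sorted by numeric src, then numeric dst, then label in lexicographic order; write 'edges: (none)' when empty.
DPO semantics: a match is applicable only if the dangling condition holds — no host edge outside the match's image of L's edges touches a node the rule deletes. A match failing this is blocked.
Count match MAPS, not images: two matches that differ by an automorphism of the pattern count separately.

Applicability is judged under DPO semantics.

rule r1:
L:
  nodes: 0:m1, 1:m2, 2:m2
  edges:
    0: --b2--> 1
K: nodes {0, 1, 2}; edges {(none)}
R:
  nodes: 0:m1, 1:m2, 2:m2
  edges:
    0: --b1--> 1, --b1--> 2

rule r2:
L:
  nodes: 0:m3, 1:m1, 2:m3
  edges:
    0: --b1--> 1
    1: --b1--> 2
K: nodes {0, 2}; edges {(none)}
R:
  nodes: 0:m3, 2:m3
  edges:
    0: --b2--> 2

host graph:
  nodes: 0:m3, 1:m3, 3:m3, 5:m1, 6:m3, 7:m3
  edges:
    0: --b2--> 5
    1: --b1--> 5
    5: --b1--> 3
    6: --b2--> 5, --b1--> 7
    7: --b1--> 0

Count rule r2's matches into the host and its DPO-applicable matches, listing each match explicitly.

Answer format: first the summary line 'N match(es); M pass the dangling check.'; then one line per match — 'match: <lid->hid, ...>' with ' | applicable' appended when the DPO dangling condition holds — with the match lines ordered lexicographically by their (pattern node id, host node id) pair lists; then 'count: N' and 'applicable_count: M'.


1 match(es); 0 pass the dangling check.
match: 0->1, 1->5, 2->3
count: 1
applicable_count: 0


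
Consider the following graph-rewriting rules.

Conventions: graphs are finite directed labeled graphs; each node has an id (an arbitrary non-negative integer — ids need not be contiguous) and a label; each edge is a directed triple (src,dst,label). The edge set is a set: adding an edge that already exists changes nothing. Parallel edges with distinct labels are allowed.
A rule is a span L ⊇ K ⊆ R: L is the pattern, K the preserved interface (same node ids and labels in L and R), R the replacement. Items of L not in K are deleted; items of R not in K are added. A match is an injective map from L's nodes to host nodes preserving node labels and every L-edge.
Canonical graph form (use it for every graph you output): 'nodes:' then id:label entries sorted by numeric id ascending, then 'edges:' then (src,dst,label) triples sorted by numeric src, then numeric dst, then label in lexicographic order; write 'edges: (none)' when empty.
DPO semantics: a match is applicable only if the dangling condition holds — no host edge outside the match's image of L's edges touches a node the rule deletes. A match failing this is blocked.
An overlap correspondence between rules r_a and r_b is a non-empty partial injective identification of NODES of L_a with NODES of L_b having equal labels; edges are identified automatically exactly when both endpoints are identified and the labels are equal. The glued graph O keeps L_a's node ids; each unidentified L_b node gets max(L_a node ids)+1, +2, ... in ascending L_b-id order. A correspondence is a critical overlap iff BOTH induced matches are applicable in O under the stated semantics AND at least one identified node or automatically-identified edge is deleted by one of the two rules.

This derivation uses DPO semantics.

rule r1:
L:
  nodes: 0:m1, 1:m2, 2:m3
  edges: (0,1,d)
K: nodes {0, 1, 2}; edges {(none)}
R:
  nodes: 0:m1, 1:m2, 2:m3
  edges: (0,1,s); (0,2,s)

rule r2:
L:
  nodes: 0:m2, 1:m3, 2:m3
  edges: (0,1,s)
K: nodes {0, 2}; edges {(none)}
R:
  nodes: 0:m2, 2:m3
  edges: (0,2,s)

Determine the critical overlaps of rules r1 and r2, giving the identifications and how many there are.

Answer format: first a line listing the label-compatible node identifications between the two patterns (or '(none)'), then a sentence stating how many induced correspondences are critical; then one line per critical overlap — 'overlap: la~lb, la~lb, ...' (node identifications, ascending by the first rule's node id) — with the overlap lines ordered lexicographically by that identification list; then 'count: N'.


label-compatible node identifications between L(r1) and L(r2): 1~0, 2~1, 2~2
2 of the induced correspondences are critical overlaps of r1 and r2.
overlap: 1~0, 2~1
overlap: 2~1
count: 2


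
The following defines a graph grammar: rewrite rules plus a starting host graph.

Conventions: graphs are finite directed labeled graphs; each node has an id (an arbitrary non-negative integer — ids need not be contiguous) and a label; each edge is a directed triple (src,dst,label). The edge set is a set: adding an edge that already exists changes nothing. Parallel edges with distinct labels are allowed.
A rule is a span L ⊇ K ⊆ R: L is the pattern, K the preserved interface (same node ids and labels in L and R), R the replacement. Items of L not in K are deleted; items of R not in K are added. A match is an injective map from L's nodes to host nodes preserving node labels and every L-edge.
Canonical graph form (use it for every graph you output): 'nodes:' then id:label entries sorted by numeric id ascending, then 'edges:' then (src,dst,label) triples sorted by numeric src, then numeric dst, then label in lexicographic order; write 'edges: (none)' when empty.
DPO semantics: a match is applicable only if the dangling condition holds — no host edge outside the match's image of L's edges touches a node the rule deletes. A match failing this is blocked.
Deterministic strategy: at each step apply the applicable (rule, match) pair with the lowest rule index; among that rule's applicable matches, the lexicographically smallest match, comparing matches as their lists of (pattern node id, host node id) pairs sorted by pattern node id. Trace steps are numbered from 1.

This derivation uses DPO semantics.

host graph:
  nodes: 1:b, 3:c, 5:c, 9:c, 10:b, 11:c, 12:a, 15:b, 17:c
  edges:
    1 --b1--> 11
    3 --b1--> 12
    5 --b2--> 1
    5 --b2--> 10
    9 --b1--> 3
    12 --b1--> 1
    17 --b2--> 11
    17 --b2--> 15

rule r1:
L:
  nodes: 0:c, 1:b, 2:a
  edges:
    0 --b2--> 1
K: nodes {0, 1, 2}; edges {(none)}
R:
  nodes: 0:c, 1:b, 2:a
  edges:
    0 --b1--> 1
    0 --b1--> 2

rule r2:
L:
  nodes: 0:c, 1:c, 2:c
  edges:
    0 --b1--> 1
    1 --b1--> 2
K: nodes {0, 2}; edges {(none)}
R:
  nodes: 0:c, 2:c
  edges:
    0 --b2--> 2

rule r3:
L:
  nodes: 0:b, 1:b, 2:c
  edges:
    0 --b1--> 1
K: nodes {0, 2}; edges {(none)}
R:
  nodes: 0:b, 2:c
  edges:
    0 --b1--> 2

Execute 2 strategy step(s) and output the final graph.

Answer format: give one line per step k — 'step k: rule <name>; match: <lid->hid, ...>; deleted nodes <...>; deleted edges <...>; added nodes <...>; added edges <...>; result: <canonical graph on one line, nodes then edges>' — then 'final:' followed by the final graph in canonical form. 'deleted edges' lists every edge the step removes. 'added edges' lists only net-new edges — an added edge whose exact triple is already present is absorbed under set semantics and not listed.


step 1: rule r1; match: 0->5, 1->1, 2->12; deleted nodes (none); deleted edges (5,1,b2); added nodes (none); added edges (5,1,b1); (5,12,b1); result: nodes: 1:b, 3:c, 5:c, 9:c, 10:b, 11:c, 12:a, 15:b, 17:c edges: (1,11,b1); (3,12,b1); (5,1,b1); (5,10,b2); (5,12,b1); (9,3,b1); (12,1,b1); (17,11,b2); (17,15,b2)
step 2: rule r1; match: 0->5, 1->10, 2->12; deleted nodes (none); deleted edges (5,10,b2); added nodes (none); added edges (5,10,b1); result: nodes: 1:b, 3:c, 5:c, 9:c, 10:b, 11:c, 12:a, 15:b, 17:c edges: (1,11,b1); (3,12,b1); (5,1,b1); (5,10,b1); (5,12,b1); (9,3,b1); (12,1,b1); (17,11,b2); (17,15,b2)
final:
nodes: 1:b, 3:c, 5:c, 9:c, 10:b, 11:c, 12:a, 15:b, 17:c
edges: (1,11,b1); (3,12,b1); (5,1,b1); (5,10,b1); (5,12,b1); (9,3,b1); (12,1,b1); (17,11,b2); (17,15,b2)


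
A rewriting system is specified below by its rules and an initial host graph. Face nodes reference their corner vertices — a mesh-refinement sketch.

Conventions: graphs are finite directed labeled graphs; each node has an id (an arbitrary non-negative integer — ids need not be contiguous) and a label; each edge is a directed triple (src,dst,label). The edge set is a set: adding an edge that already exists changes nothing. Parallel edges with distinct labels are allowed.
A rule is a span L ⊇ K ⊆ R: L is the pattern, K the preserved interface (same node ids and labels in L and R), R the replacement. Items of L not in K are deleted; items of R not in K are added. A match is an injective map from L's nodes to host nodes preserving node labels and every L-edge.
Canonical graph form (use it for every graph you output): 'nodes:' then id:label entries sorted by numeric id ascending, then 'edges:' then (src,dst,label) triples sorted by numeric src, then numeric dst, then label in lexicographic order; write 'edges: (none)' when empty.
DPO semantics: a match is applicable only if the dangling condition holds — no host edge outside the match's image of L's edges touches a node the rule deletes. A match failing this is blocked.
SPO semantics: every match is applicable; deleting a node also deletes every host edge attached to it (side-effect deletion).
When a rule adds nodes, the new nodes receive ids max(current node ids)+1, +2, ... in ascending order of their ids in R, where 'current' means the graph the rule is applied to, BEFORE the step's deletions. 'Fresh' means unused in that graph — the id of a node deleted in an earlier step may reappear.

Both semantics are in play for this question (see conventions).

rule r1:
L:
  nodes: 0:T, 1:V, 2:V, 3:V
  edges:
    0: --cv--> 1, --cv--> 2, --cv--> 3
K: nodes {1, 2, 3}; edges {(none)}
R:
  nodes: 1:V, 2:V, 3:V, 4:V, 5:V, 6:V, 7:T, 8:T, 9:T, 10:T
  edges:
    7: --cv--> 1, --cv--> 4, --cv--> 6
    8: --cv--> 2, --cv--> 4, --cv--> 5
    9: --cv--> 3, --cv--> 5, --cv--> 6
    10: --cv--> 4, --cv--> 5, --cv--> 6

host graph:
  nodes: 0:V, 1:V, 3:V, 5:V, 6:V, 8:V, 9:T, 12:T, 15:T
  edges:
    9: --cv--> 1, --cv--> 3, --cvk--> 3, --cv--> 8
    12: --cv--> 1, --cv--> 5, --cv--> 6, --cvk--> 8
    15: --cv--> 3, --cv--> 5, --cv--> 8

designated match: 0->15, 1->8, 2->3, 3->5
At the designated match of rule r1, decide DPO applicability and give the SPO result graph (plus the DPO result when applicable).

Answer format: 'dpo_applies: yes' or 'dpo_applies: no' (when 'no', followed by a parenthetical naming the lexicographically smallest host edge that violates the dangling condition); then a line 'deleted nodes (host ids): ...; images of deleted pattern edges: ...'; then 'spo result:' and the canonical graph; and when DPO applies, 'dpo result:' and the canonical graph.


dpo_applies: yes
deleted nodes (host ids): 15; images of deleted pattern edges: (15,3,cv); (15,5,cv); (15,8,cv)
spo result:
nodes: 0:V, 1:V, 3:V, 5:V, 6:V, 8:V, 9:T, 12:T, 16:V, 17:V, 18:V, 19:T, 20:T, 21:T, 22:T
edges: (9,1,cv); (9,3,cv); (9,3,cvk); (9,8,cv); (12,1,cv); (12,5,cv); (12,6,cv); (12,8,cvk); (19,8,cv); (19,16,cv); (19,18,cv); (20,3,cv); (20,16,cv); (20,17,cv); (21,5,cv); (21,17,cv); (21,18,cv); (22,16,cv); (22,17,cv); (22,18,cv)
dpo result:
nodes: 0:V, 1:V, 3:V, 5:V, 6:V, 8:V, 9:T, 12:T, 16:V, 17:V, 18:V, 19:T, 20:T, 21:T, 22:T
edges: (9,1,cv); (9,3,cv); (9,3,cvk); (9,8,cv); (12,1,cv); (12,5,cv); (12,6,cv); (12,8,cvk); (19,8,cv); (19,16,cv); (19,18,cv); (20,3,cv); (20,16,cv); (20,17,cv); (21,5,cv); (21,17,cv); (21,18,cv); (22,16,cv); (22,17,cv); (22,18,cv)


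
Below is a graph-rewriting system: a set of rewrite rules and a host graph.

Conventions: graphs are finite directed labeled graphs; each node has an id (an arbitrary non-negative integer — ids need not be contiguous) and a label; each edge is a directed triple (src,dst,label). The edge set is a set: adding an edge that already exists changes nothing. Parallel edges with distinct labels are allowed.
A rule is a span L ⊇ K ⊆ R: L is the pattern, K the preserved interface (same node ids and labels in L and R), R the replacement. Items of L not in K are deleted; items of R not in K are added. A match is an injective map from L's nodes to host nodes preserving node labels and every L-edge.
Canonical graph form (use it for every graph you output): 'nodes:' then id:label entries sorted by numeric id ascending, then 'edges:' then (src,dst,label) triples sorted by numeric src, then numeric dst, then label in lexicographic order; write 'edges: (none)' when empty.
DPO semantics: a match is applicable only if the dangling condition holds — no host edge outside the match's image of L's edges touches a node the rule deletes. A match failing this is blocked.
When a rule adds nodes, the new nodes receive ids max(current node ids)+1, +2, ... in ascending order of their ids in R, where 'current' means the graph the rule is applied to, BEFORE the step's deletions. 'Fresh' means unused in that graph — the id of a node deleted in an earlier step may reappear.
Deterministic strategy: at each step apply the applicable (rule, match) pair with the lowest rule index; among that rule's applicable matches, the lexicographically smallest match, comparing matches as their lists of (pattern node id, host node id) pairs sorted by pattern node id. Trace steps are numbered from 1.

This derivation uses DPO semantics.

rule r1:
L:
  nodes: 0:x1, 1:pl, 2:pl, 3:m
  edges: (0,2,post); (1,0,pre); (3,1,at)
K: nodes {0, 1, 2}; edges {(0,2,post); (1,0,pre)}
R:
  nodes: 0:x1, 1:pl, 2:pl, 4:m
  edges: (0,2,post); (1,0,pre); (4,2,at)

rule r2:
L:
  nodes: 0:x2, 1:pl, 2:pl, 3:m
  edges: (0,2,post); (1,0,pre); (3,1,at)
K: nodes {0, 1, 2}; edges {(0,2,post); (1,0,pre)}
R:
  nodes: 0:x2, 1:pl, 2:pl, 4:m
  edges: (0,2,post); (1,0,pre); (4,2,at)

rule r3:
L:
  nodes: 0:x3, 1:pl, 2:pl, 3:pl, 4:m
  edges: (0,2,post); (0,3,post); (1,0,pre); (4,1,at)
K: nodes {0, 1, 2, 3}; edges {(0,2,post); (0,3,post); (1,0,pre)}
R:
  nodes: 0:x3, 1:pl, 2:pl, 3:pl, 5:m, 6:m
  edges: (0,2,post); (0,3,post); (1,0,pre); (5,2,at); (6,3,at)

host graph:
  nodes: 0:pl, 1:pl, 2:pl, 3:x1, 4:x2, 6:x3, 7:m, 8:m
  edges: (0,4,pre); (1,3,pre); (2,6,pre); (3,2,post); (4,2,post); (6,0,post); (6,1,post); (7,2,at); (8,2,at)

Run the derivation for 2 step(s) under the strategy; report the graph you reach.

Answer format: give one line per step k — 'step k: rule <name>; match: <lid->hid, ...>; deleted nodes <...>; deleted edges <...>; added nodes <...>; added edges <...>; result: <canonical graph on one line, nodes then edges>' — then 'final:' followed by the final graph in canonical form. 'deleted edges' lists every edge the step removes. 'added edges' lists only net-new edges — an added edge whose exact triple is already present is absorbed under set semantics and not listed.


step 1: rule r3; match: 0->6, 1->2, 2->0, 3->1, 4->7; deleted nodes 7; deleted edges (7,2,at); added nodes 9, 10; added edges (9,0,at); (10,1,at); result: nodes: 0:pl, 1:pl, 2:pl, 3:x1, 4:x2, 6:x3, 8:m, 9:m, 10:m edges: (0,4,pre); (1,3,pre); (2,6,pre); (3,2,post); (4,2,post); (6,0,post); (6,1,post); (8,2,at); (9,0,at); (10,1,at)
step 2: rule r1; match: 0->3, 1->1, 2->2, 3->10; deleted nodes 10; deleted edges (10,1,at); added nodes 11; added edges (11,2,at); result: nodes: 0:pl, 1:pl, 2:pl, 3:x1, 4:x2, 6:x3, 8:m, 9:m, 11:m edges: (0,4,pre); (1,3,pre); (2,6,pre); (3,2,post); (4,2,post); (6,0,post); (6,1,post); (8,2,at); (9,0,at); (11,2,at)
final:
nodes: 0:pl, 1:pl, 2:pl, 3:x1, 4:x2, 6:x3, 8:m, 9:m, 11:m
edges: (0,4,pre); (1,3,pre); (2,6,pre); (3,2,post); (4,2,post); (6,0,post); (6,1,post); (8,2,at); (9,0,at); (11,2,at)


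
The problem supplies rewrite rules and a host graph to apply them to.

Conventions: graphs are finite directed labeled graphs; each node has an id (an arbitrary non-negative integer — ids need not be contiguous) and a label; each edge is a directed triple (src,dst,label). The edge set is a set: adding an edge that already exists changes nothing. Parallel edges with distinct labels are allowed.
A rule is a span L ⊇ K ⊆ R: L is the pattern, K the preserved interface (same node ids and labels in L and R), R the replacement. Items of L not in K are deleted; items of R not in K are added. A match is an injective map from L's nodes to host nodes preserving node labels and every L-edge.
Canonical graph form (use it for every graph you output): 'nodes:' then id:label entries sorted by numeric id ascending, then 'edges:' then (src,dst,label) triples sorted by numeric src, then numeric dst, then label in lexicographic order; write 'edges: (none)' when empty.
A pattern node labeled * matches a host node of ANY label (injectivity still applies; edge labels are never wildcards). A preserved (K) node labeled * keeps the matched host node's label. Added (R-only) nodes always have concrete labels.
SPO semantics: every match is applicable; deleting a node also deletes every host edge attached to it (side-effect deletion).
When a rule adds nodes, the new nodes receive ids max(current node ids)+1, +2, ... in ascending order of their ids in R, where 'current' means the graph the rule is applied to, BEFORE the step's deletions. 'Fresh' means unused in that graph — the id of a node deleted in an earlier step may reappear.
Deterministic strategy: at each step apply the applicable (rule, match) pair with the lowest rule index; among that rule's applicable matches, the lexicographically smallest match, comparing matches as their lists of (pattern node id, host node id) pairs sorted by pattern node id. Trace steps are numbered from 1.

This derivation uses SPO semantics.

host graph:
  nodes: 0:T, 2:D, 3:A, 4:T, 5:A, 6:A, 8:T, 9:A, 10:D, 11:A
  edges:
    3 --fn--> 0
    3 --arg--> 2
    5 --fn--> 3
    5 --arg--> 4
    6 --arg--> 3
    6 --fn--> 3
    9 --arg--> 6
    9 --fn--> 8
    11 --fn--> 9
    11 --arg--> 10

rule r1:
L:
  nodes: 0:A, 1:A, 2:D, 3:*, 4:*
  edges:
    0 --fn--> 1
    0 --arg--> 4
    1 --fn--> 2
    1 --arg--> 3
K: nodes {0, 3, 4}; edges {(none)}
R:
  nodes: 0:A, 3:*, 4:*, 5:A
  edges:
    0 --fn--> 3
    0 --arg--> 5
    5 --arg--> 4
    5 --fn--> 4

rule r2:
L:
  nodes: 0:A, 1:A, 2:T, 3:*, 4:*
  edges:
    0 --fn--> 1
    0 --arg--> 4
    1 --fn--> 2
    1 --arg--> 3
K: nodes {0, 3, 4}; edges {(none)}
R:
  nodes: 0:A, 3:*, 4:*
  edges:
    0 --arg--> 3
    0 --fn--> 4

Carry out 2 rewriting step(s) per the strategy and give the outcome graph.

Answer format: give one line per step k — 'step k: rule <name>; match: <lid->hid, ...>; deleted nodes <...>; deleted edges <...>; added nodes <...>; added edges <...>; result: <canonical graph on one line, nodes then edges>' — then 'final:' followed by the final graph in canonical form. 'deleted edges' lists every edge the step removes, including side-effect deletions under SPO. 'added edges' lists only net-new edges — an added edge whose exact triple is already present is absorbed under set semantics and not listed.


step 1: rule r2; match: 0->5, 1->3, 2->0, 3->2, 4->4; deleted nodes 0, 3; deleted edges (3,0,fn); (3,2,arg); (5,3,fn); (5,4,arg); (6,3,arg); (6,3,fn); added nodes (none); added edges (5,2,arg); (5,4,fn); result: nodes: 2:D, 4:T, 5:A, 6:A, 8:T, 9:A, 10:D, 11:A edges: (5,2,arg); (5,4,fn); (9,6,arg); (9,8,fn); (11,9,fn); (11,10,arg)
step 2: rule r2; match: 0->11, 1->9, 2->8, 3->6, 4->10; deleted nodes 8, 9; deleted edges (9,6,arg); (9,8,fn); (11,9,fn); (11,10,arg); added nodes (none); added edges (11,6,arg); (11,10,fn); result: nodes: 2:D, 4:T, 5:A, 6:A, 10:D, 11:A edges: (5,2,arg); (5,4,fn); (11,6,arg); (11,10,fn)
final:
nodes: 2:D, 4:T, 5:A, 6:A, 10:D, 11:A
edges: (5,2,arg); (5,4,fn); (11,6,arg); (11,10,fn)
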